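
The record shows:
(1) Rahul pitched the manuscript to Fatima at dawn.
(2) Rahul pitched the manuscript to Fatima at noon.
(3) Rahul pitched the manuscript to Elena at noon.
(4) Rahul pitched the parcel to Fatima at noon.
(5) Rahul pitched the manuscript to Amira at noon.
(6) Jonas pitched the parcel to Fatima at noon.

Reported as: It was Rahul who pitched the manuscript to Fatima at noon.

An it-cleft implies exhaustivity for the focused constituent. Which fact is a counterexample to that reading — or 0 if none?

The cleft puts "Rahul" in focus and presupposes the open proposition with same thing, recipient, setting (the manuscript / Fatima / at noon).
The exhaustive reading says no other agent fits that background.
Every other fact differs from the presupposition on some backgrounded slot, so none challenges the exhaustivity.

0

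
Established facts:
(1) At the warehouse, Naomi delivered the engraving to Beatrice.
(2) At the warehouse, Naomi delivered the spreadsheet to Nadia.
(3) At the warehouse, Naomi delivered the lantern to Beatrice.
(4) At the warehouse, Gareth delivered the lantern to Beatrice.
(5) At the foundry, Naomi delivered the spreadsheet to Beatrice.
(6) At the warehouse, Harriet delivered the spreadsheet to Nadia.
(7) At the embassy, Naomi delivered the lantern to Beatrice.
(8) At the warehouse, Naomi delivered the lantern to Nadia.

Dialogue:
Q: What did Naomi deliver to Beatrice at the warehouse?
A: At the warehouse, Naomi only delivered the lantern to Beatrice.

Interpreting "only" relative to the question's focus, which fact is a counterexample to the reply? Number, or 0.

1

The question "What did ...?" targets the thing, so in the reply the focus falls on "the lantern".
So "only" ranges over things; the rest (agent = Naomi, recipient = Beatrice, setting = at the warehouse) is presupposed.
Fact (1) keeps agent = Naomi, recipient = Beatrice, setting = at the warehouse but has thing = the engraving; that refutes the reply.
(Fact (7) would refute a reading with focus on the setting — but that is not what the question asks.)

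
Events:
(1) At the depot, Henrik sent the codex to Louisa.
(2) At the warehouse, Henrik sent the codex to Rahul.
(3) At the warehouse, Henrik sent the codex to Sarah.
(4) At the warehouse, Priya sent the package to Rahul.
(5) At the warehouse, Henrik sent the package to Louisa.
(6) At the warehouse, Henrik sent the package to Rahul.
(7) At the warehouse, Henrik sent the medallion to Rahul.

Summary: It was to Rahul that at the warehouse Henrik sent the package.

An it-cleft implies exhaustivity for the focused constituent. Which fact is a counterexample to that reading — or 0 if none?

5

Focus of the cleft: "Rahul" (the recipient). Presupposed background: Henrik as agent and the package as thing and at the warehouse as setting.
The exhaustive reading says no other recipient fits that background.
But fact (5) also has Henrik as agent and the package as thing and at the warehouse as setting, with recipient = Louisa — so the exhaustive reading fails.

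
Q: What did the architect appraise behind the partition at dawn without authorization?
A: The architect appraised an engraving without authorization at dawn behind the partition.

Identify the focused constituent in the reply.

The wh-word "what" asks about the direct object.
In the answer, "the architect", "behind the partition", "at dawn" and "without authorization" are given — repeated from the question.
The constituent filling the direct object gap is "an engraving"; that is the focus and would carry nuclear stress.

an engraving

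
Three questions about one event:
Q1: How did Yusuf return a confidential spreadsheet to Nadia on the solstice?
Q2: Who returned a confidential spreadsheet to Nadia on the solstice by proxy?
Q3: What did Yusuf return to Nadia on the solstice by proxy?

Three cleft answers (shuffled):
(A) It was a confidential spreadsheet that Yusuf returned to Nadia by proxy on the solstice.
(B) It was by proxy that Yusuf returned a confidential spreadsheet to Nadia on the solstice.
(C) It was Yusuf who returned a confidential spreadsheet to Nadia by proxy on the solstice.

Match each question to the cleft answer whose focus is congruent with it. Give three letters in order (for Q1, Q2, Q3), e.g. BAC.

Q1 asks about the manner; cleft (B) focuses "by proxy", which is the manner — so Q1 → B.
Q2 asks about the subject (agent); cleft (C) focuses "Yusuf", which is the subject (agent) — so Q2 → C.
Q3 asks about the direct object; cleft (A) focuses "a confidential spreadsheet", which is the direct object — so Q3 → A.
Mapping: Q1→B, Q2→C, Q3→A.

BCA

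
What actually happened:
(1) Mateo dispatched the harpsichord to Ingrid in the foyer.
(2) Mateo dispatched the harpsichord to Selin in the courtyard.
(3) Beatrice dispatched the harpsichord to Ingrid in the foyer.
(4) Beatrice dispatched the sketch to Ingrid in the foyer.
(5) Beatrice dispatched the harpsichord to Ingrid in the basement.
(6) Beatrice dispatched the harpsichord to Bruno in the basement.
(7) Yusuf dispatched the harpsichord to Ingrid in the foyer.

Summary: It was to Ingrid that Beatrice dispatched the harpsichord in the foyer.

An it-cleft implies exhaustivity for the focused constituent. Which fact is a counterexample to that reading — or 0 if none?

0

Focus of the cleft: "Ingrid" (the recipient). Presupposed background: agent = Beatrice, thing = the harpsichord, setting = in the foyer.
Exhaustivity: Ingrid is the only recipient satisfying that background.
No listed fact matches the background with a different recipient. Exhaustivity holds.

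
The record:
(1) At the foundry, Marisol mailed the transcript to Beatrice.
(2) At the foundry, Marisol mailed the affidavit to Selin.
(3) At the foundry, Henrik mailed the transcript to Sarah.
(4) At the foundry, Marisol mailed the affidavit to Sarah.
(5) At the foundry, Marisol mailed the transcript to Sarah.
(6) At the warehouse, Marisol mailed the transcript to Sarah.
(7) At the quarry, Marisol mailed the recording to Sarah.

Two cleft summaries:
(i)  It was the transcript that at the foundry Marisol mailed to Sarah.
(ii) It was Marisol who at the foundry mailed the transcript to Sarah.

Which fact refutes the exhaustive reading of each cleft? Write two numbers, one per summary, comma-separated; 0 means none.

4, 3

(i): focus "the transcript". Looking for same agent, recipient, setting (Marisol / Sarah / at the foundry) with some other thing — fact (4) has the affidavit there. Refuted.
(ii): focus "Marisol". Looking for same thing, recipient, setting (the transcript / Sarah / at the foundry) with some other agent — fact (3) has Henrik there. Refuted.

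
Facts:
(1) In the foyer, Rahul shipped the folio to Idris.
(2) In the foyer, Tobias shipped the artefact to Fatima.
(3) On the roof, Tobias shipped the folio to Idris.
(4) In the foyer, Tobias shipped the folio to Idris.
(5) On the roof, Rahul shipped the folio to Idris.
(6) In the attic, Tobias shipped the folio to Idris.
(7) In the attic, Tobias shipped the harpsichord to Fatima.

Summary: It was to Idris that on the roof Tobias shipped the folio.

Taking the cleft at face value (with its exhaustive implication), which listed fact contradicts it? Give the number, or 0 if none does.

The cleft puts "Idris" in focus and presupposes the open proposition with same agent, thing, setting (Tobias / the folio / on the roof).
The exhaustive reading says no other recipient fits that background.
No listed fact matches the background with a different recipient. Exhaustivity holds.

0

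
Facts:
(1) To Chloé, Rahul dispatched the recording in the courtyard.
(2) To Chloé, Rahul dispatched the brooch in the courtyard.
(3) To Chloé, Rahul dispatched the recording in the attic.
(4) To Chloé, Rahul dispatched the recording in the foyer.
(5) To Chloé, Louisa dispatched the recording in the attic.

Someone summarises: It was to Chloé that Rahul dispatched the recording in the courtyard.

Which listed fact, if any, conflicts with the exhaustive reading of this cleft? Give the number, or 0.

0

Focus of the cleft: "Chloé" (the recipient). Presupposed background: same agent, thing, setting (Rahul / the recording / in the courtyard).
The exhaustive reading says no other recipient fits that background.
No listed fact matches the background with a different recipient. Exhaustivity holds.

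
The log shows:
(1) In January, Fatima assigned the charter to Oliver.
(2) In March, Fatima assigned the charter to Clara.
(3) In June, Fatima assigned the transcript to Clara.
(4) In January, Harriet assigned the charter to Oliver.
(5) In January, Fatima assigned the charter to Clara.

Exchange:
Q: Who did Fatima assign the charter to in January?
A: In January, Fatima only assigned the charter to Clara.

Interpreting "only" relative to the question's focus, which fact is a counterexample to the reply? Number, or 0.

1

Answering "Who did ... to ...?" puts focus on the recipient — here, "Clara".
"Only" then excludes alternative recipients while the background — agent = Fatima, thing = the charter, setting = in January — is held fixed.
Fact (1) shares the background with a different recipient (Oliver) — counterexample.
(Fact (2) would refute a reading with focus on the setting — but that is not what the question asks.)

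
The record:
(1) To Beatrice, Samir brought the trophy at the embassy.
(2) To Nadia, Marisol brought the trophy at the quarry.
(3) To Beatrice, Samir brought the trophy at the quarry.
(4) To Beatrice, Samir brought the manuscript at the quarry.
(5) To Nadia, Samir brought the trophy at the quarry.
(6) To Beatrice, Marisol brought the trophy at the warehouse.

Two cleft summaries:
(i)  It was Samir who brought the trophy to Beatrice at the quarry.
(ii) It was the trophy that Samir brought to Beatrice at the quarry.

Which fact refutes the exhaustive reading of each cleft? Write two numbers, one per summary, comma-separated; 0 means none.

(i): focus "Samir". No fact shares the trophy as thing and Beatrice as recipient and at the quarry as setting with a different agent. 0.
(ii): focus "the trophy". Looking for Samir as agent and Beatrice as recipient and at the quarry as setting with some other thing — fact (4) has the manuscript there. Refuted.

0, 4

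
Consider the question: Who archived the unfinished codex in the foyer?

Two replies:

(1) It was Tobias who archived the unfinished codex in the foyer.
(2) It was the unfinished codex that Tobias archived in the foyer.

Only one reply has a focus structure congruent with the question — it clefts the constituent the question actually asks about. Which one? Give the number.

1

The question word "who" targets the subject (agent).
Option (1) clefts "Tobias" — that matches what the question asks about.
Option (2) clefts "the unfinished codex" — the direct object, not what was asked.
So the congruent reply is (1).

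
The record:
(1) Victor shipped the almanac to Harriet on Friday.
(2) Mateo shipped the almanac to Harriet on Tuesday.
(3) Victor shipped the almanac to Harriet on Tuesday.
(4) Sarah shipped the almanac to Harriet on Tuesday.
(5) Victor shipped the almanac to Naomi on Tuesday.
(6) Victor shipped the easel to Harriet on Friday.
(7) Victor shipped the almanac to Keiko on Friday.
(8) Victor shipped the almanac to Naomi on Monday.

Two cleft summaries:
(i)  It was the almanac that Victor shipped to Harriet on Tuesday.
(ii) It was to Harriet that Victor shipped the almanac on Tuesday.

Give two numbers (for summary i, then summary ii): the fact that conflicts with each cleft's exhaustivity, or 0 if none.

0, 5

Summary (i) focuses "the almanac" (the thing); background same agent, recipient, setting (Victor / Harriet / on Tuesday). No fact matches that background with a different thing, so 0.
Summary (ii) focuses "Harriet" (the recipient); background same agent, thing, setting (Victor / the almanac / on Tuesday). Fact (5) matches that background with recipient = Naomi — refutes (ii).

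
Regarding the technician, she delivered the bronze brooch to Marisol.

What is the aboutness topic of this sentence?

The construction explicitly marks "the technician" as what the sentence is about — the topic.
The remainder of the clause is the comment (what is said about the topic).

the technician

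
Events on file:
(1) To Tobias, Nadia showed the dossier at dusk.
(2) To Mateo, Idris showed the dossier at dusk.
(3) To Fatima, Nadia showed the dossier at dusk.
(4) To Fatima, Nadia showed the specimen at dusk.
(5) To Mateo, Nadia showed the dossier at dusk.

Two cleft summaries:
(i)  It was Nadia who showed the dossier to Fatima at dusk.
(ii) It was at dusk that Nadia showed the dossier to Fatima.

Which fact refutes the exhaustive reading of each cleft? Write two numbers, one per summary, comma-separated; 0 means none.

0, 0

Summary (i) focuses "Nadia" (the agent); background thing = the dossier, recipient = Fatima, setting = at dusk. No fact matches that background with a different agent, so 0.
Summary (ii) focuses "at dusk" (the setting); background agent = Nadia, thing = the dossier, recipient = Fatima. No fact matches that background with a different setting, so 0.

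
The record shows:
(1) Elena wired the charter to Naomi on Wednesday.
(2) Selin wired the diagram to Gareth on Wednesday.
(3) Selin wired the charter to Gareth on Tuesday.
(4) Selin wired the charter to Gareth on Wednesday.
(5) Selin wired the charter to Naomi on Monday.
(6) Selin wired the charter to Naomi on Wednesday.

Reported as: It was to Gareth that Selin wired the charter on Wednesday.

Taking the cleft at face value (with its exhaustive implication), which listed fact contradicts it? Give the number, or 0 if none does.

6

Focus of the cleft: "Gareth" (the recipient). Presupposed background: same agent, thing, setting (Selin / the charter / on Wednesday).
Exhaustivity: Gareth is the only recipient satisfying that background.
But fact (6) also has same agent, thing, setting (Selin / the charter / on Wednesday), with recipient = Naomi — so the exhaustive reading fails.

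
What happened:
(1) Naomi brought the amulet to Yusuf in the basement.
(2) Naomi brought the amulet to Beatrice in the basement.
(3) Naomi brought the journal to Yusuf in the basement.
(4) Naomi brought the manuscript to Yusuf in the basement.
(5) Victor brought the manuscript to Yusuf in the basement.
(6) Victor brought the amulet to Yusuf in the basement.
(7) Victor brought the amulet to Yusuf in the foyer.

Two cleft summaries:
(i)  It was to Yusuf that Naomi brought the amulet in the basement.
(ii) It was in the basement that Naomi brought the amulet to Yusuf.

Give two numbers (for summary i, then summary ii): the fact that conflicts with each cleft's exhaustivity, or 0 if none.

Summary (i) focuses "Yusuf" (the recipient); background same agent, thing, setting (Naomi / the amulet / in the basement). Fact (2) matches that background with recipient = Beatrice — refutes (i).
Summary (ii) focuses "in the basement" (the setting); background same agent, thing, recipient (Naomi / the amulet / Yusuf). No fact matches that background with a different setting, so 0.

2, 0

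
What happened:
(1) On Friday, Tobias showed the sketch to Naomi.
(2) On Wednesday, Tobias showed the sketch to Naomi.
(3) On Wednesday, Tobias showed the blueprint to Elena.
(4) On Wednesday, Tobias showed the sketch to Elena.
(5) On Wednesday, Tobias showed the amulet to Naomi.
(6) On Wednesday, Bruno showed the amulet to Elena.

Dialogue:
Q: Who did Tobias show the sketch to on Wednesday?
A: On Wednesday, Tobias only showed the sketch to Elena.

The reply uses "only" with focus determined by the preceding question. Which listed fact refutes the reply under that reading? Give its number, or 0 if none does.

2

Answering "Who did ... to ...?" puts focus on the recipient — here, "Elena".
"Only" then excludes alternative recipients while the background — agent = Tobias, thing = the sketch, setting = on Wednesday — is held fixed.
Fact (2) shares the background with a different recipient (Naomi) — counterexample.
(Fact (3) would refute a reading with focus on the thing — but that is not what the question asks.)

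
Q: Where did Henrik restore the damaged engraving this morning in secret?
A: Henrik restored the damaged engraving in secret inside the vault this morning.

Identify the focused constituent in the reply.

The wh-word "where" asks about the location.
In the answer, "Henrik", "the damaged engraving", "this morning" and "in secret" are given — repeated from the question.
The constituent filling the location gap is "inside the vault"; that is the focus and would carry nuclear stress.

inside the vault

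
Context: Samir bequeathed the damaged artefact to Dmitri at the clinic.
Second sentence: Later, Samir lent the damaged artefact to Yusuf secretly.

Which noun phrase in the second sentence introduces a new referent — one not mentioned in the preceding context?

Yusuf

"Samir" and "the damaged artefact" in the second sentence are given — already mentioned in the context.
"Yusuf" has no antecedent in the context; it is discourse-new.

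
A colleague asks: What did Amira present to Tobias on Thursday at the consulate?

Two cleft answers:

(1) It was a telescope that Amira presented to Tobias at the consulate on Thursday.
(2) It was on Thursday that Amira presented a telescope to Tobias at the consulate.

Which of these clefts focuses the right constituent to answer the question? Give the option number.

The question word "what" targets the direct object.
Option (1) clefts "a telescope" — that matches what the question asks about.
Option (2) clefts "on Thursday" — the time, not what was asked.
So the congruent reply is (1).

1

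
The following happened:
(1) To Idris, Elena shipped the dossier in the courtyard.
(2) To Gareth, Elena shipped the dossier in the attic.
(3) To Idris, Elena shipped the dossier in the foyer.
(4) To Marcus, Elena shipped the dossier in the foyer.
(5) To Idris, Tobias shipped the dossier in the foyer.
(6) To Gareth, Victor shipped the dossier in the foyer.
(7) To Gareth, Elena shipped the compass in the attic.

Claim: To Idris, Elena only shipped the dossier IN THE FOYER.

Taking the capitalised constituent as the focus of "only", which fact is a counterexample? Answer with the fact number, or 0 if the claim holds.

1

The capitals mark "in the foyer" as focus. So "only" rules out other settings, with the rest (Elena as agent and the dossier as thing and Idris as recipient) as background.
Fact (1) shares the background but differs in setting (in the courtyard) — a counterexample.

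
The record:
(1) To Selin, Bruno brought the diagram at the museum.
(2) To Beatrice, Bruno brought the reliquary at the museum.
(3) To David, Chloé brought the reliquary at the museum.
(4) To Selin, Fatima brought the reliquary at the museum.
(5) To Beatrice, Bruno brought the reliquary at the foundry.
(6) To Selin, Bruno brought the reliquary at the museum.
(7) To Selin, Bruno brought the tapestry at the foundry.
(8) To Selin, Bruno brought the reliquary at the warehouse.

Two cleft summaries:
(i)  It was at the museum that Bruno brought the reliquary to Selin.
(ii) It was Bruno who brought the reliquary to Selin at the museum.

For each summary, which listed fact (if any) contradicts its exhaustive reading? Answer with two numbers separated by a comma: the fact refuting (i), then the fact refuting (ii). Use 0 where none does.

Summary (i) focuses "at the museum" (the setting); background agent = Bruno, thing = the reliquary, recipient = Selin. Fact (8) matches that background with setting = at the warehouse — refutes (i).
Summary (ii) focuses "Bruno" (the agent); background thing = the reliquary, recipient = Selin, setting = at the museum. Fact (4) matches that background with agent = Fatima — refutes (ii).

8, 4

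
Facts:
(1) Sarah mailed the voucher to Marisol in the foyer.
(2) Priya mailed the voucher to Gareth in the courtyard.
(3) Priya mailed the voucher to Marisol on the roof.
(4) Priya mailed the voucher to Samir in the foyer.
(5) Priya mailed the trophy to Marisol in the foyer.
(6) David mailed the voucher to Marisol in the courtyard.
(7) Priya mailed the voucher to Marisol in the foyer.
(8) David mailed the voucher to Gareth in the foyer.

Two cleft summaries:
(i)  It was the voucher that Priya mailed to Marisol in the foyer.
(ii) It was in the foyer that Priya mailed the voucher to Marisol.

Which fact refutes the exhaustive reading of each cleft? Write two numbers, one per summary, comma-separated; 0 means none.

(i): focus "the voucher". Looking for same agent, recipient, setting (Priya / Marisol / in the foyer) with some other thing — fact (5) has the trophy there. Refuted.
(ii): focus "in the foyer". Looking for same agent, thing, recipient (Priya / the voucher / Marisol) with some other setting — fact (3) has on the roof there. Refuted.

5, 3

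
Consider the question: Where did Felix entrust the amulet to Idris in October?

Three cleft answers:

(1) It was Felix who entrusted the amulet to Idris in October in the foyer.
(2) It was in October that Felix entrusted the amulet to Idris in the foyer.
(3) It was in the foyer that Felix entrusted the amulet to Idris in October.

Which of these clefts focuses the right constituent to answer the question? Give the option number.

The question word "where" targets the location.
Option (1) clefts "Felix" — the subject (agent), not what was asked.
Option (2) clefts "in October" — the time, not what was asked.
Option (3) clefts "in the foyer" — that matches what the question asks about.
So the congruent reply is (3).

3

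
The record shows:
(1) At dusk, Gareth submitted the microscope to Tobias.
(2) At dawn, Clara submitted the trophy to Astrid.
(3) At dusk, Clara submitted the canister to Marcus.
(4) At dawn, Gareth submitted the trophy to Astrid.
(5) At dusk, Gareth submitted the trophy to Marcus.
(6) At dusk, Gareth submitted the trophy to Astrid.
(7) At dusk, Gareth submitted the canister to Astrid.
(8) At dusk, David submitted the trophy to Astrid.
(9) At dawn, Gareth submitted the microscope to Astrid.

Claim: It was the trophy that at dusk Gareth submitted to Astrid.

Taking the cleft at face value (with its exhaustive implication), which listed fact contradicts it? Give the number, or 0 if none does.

Focus of the cleft: "the trophy" (the thing). Presupposed background: Gareth as agent and Astrid as recipient and at dusk as setting.
The exhaustive reading says no other thing fits that background.
But fact (7) also has Gareth as agent and Astrid as recipient and at dusk as setting, with thing = the canister — so the exhaustive reading fails.

7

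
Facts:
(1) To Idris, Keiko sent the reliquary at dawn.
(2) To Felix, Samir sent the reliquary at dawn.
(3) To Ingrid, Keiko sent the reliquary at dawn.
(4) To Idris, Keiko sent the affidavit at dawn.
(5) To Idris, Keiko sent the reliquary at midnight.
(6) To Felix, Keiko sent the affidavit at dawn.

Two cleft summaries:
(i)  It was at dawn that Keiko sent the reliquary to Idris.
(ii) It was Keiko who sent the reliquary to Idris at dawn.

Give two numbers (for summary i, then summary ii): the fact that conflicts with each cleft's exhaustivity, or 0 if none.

(i): focus "at dawn". Looking for agent = Keiko, thing = the reliquary, recipient = Idris with some other setting — fact (5) has at midnight there. Refuted.
(ii): focus "Keiko". No fact shares thing = the reliquary, recipient = Idris, setting = at dawn with a different agent. 0.

5, 0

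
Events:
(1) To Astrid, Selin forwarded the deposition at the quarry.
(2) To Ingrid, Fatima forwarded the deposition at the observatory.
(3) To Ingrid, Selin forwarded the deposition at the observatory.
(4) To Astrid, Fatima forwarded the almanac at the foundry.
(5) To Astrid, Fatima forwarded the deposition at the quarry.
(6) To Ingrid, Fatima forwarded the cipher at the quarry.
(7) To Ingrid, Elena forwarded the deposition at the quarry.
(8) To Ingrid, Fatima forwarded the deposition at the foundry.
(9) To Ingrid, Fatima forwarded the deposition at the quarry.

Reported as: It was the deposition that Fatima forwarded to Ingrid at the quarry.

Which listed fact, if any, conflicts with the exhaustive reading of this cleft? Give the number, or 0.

Focus of the cleft: "the deposition" (the thing). Presupposed background: agent = Fatima, recipient = Ingrid, setting = at the quarry.
Exhaustivity: the deposition is the only thing satisfying that background.
Fact (6) shares the background but with thing = the cipher; exhaustivity is violated.

6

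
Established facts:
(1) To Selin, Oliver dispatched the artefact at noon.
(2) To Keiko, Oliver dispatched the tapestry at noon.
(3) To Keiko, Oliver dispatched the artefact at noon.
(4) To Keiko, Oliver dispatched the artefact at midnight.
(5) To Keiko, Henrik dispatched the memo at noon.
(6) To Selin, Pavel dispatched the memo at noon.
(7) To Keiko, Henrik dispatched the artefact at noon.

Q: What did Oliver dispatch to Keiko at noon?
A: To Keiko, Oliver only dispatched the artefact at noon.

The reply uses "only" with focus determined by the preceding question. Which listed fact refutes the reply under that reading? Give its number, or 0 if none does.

2

The question "What did ...?" targets the thing, so in the reply the focus falls on "the artefact".
"Only" then excludes alternative things while the background — same agent, recipient, setting (Oliver / Keiko / at noon) — is held fixed.
Fact (2) keeps same agent, recipient, setting (Oliver / Keiko / at noon) but has thing = the tapestry; that refutes the reply.
(Fact (4) would refute a reading with focus on the setting — but that is not what the question asks.)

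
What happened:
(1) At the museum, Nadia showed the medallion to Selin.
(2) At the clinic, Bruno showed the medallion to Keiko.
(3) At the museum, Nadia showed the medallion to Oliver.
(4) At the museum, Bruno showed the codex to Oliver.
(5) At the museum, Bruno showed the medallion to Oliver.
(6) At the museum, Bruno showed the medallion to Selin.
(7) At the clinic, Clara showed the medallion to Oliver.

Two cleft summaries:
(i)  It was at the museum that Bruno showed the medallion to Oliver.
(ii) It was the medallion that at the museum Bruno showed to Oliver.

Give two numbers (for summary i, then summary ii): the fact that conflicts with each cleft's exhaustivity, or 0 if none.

Summary (i) focuses "at the museum" (the setting); background agent = Bruno, thing = the medallion, recipient = Oliver. No fact matches that background with a different setting, so 0.
Summary (ii) focuses "the medallion" (the thing); background agent = Bruno, recipient = Oliver, setting = at the museum. Fact (4) matches that background with thing = the codex — refutes (ii).

0, 4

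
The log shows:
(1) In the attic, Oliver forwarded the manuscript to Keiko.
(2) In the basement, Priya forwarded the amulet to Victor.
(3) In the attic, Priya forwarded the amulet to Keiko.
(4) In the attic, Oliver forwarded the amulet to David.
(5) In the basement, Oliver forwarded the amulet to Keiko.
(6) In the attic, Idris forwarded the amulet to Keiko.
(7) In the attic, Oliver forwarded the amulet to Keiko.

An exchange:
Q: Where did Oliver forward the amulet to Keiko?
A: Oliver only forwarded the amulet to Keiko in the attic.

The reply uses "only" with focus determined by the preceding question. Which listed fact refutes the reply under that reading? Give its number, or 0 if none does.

5

Answering "Where did ...?" puts focus on the setting — here, "in the attic".
"Only" then excludes alternative settings while the background — Oliver as agent and the amulet as thing and Keiko as recipient — is held fixed.
Fact (5) shares the background with a different setting (in the basement) — counterexample.
(Fact (1) would refute a reading with focus on the thing — but that is not what the question asks.)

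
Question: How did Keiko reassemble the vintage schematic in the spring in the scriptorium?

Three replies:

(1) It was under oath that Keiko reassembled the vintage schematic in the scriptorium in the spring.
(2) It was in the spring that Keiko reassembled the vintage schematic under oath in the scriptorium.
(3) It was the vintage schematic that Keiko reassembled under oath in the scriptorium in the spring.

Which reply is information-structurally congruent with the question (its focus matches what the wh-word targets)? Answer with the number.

The question word "how" targets the manner.
Option (1) clefts "under oath" — that matches what the question asks about.
Option (2) clefts "in the spring" — the time, not what was asked.
Option (3) clefts "the vintage schematic" — the direct object, not what was asked.
So the congruent reply is (1).

1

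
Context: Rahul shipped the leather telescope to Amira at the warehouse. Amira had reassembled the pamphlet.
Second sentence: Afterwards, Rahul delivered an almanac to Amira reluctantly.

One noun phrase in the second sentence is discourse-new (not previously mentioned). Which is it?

"Rahul" and "Amira" in the second sentence are given — already mentioned in the context.
"an almanac" has no antecedent in the context; it is discourse-new (the indefinite article also signals a new referent).

an almanac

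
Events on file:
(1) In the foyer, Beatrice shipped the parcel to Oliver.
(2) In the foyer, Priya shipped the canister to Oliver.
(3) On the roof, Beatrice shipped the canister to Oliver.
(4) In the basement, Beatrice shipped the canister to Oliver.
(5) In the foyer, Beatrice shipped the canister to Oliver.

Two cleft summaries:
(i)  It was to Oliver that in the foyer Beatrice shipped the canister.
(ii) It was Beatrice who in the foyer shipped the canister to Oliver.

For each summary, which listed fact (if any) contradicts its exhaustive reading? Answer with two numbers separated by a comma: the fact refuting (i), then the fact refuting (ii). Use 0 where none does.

Summary (i) focuses "Oliver" (the recipient); background Beatrice as agent and the canister as thing and in the foyer as setting. No fact matches that background with a different recipient, so 0.
Summary (ii) focuses "Beatrice" (the agent); background the canister as thing and Oliver as recipient and in the foyer as setting. Fact (2) matches that background with agent = Priya — refutes (ii).

0, 2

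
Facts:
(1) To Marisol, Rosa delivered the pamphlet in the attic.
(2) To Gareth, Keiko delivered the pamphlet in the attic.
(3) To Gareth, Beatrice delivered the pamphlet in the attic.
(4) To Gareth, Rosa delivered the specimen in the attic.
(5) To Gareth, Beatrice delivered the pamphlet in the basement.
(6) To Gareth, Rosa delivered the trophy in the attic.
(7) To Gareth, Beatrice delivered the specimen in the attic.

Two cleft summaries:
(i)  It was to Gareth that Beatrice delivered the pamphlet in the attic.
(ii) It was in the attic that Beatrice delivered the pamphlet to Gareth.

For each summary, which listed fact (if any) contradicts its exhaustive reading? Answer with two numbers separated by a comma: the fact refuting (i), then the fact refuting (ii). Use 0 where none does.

0, 5

(i): focus "Gareth". No fact shares agent = Beatrice, thing = the pamphlet, setting = in the attic with a different recipient. 0.
(ii): focus "in the attic". Looking for agent = Beatrice, thing = the pamphlet, recipient = Gareth with some other setting — fact (5) has in the basement there. Refuted.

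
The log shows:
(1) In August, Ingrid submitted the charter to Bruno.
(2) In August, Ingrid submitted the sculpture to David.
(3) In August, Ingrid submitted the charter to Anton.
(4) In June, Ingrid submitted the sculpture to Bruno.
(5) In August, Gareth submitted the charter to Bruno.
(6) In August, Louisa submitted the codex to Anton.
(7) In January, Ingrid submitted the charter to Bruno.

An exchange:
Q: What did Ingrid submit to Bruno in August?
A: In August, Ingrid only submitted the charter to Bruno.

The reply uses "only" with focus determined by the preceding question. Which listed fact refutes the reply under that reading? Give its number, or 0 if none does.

The question "What did ...?" targets the thing, so in the reply the focus falls on "the charter".
So "only" ranges over things; the rest (same agent, recipient, setting (Ingrid / Bruno / in August)) is presupposed.
No listed fact shares that background with another thing. Nothing contradicts the reply.
(Fact (7) would refute a reading with focus on the setting — but that is not what the question asks.)

0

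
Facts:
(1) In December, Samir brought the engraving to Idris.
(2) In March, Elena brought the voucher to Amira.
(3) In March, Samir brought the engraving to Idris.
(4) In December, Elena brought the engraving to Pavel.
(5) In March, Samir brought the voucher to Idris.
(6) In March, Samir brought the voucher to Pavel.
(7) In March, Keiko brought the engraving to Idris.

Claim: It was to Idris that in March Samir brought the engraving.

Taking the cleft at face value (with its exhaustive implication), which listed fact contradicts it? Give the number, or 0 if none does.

Focus of the cleft: "Idris" (the recipient). Presupposed background: agent = Samir, thing = the engraving, setting = in March.
The exhaustive reading says no other recipient fits that background.
No listed fact matches the background with a different recipient. Exhaustivity holds.

0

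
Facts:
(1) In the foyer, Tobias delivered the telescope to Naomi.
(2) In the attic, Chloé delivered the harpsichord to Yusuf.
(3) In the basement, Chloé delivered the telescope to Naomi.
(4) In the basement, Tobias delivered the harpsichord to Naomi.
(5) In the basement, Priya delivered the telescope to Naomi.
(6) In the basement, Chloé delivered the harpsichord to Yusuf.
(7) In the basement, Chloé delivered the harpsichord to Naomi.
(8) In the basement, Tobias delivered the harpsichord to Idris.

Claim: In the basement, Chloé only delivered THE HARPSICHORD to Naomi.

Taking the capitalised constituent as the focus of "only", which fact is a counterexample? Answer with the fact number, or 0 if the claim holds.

3

The capitals mark "the harpsichord" as focus. So "only" rules out other things, with the rest (same agent, recipient, setting (Chloé / Naomi / in the basement)) as background.
Fact (3) shares the background but differs in thing (the telescope) — a counterexample.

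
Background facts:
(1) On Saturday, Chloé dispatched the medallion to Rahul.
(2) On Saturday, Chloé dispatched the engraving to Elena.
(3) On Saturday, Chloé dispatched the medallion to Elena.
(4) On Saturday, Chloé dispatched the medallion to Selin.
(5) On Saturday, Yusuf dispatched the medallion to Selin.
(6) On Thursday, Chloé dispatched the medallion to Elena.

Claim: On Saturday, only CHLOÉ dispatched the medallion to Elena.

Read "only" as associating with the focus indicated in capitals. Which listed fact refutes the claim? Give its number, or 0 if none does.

0

Focus (in capitals) is "Chloé" — the agent. "Only" excludes alternative agents while holding fixed same thing, recipient, setting (the medallion / Elena / on Saturday).
No fact matches same thing, recipient, setting (the medallion / Elena / on Saturday) with a different agent — every other fact differs on at least one backgrounded slot. So no fact refutes it.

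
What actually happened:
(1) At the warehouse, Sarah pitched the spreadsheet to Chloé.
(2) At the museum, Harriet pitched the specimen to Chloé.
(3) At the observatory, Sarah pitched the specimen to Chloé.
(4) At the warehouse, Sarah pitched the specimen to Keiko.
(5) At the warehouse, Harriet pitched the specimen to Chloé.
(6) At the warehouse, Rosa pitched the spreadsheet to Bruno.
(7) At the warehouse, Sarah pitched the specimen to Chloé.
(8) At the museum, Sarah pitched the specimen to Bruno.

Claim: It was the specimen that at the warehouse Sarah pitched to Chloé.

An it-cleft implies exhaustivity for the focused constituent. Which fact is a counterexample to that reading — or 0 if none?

1

Focus of the cleft: "the specimen" (the thing). Presupposed background: same agent, recipient, setting (Sarah / Chloé / at the warehouse).
Exhaustivity: the specimen is the only thing satisfying that background.
Fact (1) shares the background but with thing = the spreadsheet; exhaustivity is violated.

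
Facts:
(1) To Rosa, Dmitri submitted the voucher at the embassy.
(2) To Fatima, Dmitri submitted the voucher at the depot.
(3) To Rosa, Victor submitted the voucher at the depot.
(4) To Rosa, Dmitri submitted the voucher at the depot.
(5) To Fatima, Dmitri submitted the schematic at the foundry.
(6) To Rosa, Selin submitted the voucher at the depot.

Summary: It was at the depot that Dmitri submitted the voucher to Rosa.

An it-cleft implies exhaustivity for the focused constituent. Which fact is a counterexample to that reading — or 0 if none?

Focus of the cleft: "at the depot" (the setting). Presupposed background: same agent, thing, recipient (Dmitri / the voucher / Rosa).
Exhaustivity: at the depot is the only setting satisfying that background.
But fact (1) also has same agent, thing, recipient (Dmitri / the voucher / Rosa), with setting = at the embassy — so the exhaustive reading fails.

1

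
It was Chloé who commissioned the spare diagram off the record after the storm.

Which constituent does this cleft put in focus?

Chloé

In an it-cleft "It was X that/who ...", the clefted constituent X is the focus; the that/who-clause expresses the presupposed open proposition.
Here the focus is "Chloé". The backgrounded (presupposed) material includes "the spare diagram", "off the record" and "after the storm".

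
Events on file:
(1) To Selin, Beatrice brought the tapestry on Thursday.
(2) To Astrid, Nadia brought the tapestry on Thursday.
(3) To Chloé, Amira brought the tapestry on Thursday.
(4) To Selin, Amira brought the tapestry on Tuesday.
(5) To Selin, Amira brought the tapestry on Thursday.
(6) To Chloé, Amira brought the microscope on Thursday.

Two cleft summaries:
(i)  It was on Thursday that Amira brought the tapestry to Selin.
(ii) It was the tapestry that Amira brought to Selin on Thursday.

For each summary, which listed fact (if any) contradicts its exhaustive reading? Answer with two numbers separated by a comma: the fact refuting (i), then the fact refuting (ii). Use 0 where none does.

4, 0

(i): focus "on Thursday". Looking for agent = Amira, thing = the tapestry, recipient = Selin with some other setting — fact (4) has on Tuesday there. Refuted.
(ii): focus "the tapestry". No fact shares agent = Amira, recipient = Selin, setting = on Thursday with a different thing. 0.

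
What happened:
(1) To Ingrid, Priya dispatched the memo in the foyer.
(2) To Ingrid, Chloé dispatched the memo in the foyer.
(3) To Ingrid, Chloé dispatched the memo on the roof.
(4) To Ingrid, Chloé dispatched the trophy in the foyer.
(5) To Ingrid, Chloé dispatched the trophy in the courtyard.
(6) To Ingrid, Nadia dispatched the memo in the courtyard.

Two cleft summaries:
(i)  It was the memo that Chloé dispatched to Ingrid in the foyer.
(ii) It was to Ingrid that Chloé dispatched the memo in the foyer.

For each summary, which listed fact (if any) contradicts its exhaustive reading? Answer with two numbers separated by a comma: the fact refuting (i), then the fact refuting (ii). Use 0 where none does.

4, 0

(i): focus "the memo". Looking for agent = Chloé, recipient = Ingrid, setting = in the foyer with some other thing — fact (4) has the trophy there. Refuted.
(ii): focus "Ingrid". No fact shares agent = Chloé, thing = the memo, setting = in the foyer with a different recipient. 0.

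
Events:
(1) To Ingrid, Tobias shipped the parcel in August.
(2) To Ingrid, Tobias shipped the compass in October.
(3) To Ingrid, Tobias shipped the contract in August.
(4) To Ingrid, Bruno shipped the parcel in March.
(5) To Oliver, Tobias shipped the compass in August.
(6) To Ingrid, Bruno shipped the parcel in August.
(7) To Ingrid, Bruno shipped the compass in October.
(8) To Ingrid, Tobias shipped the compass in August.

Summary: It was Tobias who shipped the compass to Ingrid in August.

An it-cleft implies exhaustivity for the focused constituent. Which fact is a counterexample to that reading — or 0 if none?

Focus of the cleft: "Tobias" (the agent). Presupposed background: thing = the compass, recipient = Ingrid, setting = in August.
Exhaustivity: Tobias is the only agent satisfying that background.
Every other fact differs from the presupposition on some backgrounded slot, so none challenges the exhaustivity.

0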